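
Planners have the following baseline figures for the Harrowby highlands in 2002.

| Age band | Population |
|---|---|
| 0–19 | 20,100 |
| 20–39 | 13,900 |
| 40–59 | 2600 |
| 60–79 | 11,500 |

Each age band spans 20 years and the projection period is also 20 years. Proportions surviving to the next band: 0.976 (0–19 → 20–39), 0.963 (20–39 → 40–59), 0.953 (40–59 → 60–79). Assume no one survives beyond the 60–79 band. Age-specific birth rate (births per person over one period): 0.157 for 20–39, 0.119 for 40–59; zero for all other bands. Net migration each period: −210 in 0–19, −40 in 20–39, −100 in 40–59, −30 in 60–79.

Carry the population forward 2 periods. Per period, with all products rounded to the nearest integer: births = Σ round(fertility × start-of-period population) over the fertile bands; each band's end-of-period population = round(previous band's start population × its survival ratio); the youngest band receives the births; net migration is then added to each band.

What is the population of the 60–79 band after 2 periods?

Numbering the groups 1..4 from youngest to oldest:
[period 1]
Births: 13900 * 0.157 = 2182 ; 2600 * 0.119 = 309 — total 2491
Group 2: 20100 * 0.976 = 19618
Group 3: 13900 * 0.963 = 13386
Group 4: 2600 * 0.953 = 2478
Net migration: Group 1 − 210 → 2281; Group 2 − 40 → 19578; Group 3 − 100 → 13286; Group 4 − 30 → 2448
Population now: 0–19=2281, 20–39=19578, 40–59=13286, 60–79=2448
[period 2]
Births: 19578 * 0.157 = 3074 ; 13286 * 0.119 = 1581 — total 4655
Group 2: 2281 * 0.976 = 2226
Group 3: 19578 * 0.963 = 18854
Group 4: 13286 * 0.953 = 12662
Net migration: Group 1 − 210 → 4445; Group 2 − 40 → 2186; Group 3 − 100 → 18754; Group 4 − 30 → 12632
Population now: 0–19=4445, 20–39=2186, 40–59=18754, 60–79=12632

12632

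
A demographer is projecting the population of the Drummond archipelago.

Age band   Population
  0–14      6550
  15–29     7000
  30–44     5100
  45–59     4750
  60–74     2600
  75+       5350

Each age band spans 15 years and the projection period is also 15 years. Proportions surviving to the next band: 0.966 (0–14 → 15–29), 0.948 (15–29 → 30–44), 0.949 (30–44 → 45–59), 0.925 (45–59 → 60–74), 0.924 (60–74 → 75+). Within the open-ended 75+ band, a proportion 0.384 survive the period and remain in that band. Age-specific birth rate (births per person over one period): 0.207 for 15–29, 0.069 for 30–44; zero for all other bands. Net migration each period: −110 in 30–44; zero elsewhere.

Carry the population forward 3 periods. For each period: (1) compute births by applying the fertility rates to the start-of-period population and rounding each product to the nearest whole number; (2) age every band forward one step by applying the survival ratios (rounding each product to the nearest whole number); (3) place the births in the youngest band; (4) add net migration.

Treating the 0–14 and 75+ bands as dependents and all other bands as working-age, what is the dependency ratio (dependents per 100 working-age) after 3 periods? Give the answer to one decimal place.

48.9

(Bands numbered youngest = 1 to oldest = 6.)
[period 1]
Births: 7000 × 0.207 = 1449, 5100 × 0.069 = 352 — total 1801
Band 2: 6550 × 0.966 = 6327
Band 3: 7000 × 0.948 = 6636
Band 4: 5100 × 0.949 = 4840
Band 5: 4750 × 0.925 = 4394
Band 6: 2600 × 0.924 + 5350 × 0.384 = 2402 + 2054 = 4456
Net migration: Band 3 − 110 → 6526
End of period: [1801, 6327, 6526, 4840, 4394, 4456]
[period 2]
Births: 6327 × 0.207 = 1310, 6526 × 0.069 = 450 — total 1760
Band 2: 1801 × 0.966 = 1740
Band 3: 6327 × 0.948 = 5998
Band 4: 6526 × 0.949 = 6193
Band 5: 4840 × 0.925 = 4477
Band 6: 4394 × 0.924 + 4456 × 0.384 = 4060 + 1711 = 5771
Net migration: Band 3 − 110 → 5888
End of period: [1760, 1740, 5888, 6193, 4477, 5771]
[period 3]
Births: 1740 × 0.207 = 360, 5888 × 0.069 = 406 — total 766
Band 2: 1760 × 0.966 = 1700
Band 3: 1740 × 0.948 = 1650
Band 4: 5888 × 0.949 = 5588
Band 5: 6193 × 0.925 = 5729
Band 6: 4477 × 0.924 + 5771 × 0.384 = 4137 + 2216 = 6353
Net migration: Band 3 − 110 → 1540
End of period: [766, 1700, 1540, 5588, 5729, 6353]
Dependents (band 0–14 + band 75+) = 766 + 6353 = 7119; working-age = 14557; ratio = 7119/14557 × 100 = 48.9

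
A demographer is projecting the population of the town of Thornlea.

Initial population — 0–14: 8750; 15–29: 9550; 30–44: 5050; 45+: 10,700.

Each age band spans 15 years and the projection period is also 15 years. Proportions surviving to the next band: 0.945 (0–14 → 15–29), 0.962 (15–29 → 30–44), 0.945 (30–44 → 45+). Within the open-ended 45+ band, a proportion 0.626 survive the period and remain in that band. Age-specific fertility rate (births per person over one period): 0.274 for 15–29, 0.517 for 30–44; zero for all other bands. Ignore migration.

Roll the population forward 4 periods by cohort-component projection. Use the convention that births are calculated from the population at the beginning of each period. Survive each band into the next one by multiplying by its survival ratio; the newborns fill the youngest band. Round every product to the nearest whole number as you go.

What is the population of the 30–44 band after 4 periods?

6378

Let band 1 be 0–14 through band 4 = 45+.
[period 1]
Births: 9550 * 0.274 = 2617  |  5050 * 0.517 = 2611 ⇒ total 5228
Band 2: 8750 * 0.945 = 8269
Band 3: 9550 * 0.962 = 9187
Band 4: 5050 * 0.945 + 10700 * 0.626 = 4772 + 6698 = 11470
Giving 5228 / 8269 / 9187 / 11470.
[period 2]
Births: 8269 * 0.274 = 2266  |  9187 * 0.517 = 4750 ⇒ total 7016
Band 2: 5228 * 0.945 = 4940
Band 3: 8269 * 0.962 = 7955
Band 4: 9187 * 0.945 + 11470 * 0.626 = 8682 + 7180 = 15862
Giving 7016 / 4940 / 7955 / 15862.
[period 3]
Births: 4940 * 0.274 = 1354  |  7955 * 0.517 = 4113 ⇒ total 5467
Band 2: 7016 * 0.945 = 6630
Band 3: 4940 * 0.962 = 4752
Band 4: 7955 * 0.945 + 15862 * 0.626 = 7517 + 9930 = 17447
Giving 5467 / 6630 / 4752 / 17447.
[period 4]
Births: 6630 * 0.274 = 1817  |  4752 * 0.517 = 2457 ⇒ total 4274
Band 2: 5467 * 0.945 = 5166
Band 3: 6630 * 0.962 = 6378
Band 4: 4752 * 0.945 + 17447 * 0.626 = 4491 + 10922 = 15413
Giving 4274 / 5166 / 6378 / 15413.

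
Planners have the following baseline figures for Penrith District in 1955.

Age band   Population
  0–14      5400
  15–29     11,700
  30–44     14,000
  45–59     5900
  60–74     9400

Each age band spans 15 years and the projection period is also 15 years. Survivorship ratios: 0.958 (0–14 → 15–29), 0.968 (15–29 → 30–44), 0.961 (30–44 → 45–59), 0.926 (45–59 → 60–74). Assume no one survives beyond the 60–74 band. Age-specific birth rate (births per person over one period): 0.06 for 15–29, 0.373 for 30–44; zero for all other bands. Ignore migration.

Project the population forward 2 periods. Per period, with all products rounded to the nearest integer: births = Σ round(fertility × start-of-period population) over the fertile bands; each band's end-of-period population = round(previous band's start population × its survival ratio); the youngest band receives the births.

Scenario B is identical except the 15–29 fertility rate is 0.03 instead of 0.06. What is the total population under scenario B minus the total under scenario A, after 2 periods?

-491

Period 1.
Births: 11700 * 0.06 = 702, 14000 * 0.373 = 5222 → total 5924
15–29: 5400 * 0.958 = 5173
30–44: 11700 * 0.968 = 11326
45–59: 14000 * 0.961 = 13454
60–74: 5900 * 0.926 = 5463
Giving 5924 / 5173 / 11326 / 13454 / 5463.
Period 2.
Births: 5173 * 0.06 = 310, 11326 * 0.373 = 4225 → total 4535
15–29: 5924 * 0.958 = 5675
30–44: 5173 * 0.968 = 5007
45–59: 11326 * 0.961 = 10884
60–74: 13454 * 0.926 = 12458
Giving 4535 / 5675 / 5007 / 10884 / 12458.
Scenario A total after 2 periods: 38559
Scenario B projection —
Period 1.
Births: 11700 * 0.03 = 351, 14000 * 0.373 = 5222 → total 5573
15–29: 5400 * 0.958 = 5173
30–44: 11700 * 0.968 = 11326
45–59: 14000 * 0.961 = 13454
60–74: 5900 * 0.926 = 5463
Giving 5573 / 5173 / 11326 / 13454 / 5463.
Period 2.
Births: 5173 * 0.03 = 155, 11326 * 0.373 = 4225 → total 4380
15–29: 5573 * 0.958 = 5339
30–44: 5173 * 0.968 = 5007
45–59: 11326 * 0.961 = 10884
60–74: 13454 * 0.926 = 12458
Giving 4380 / 5339 / 5007 / 10884 / 12458.
Scenario B total after 2 periods: 38068
Difference B − A = 38068 − 38559 = -491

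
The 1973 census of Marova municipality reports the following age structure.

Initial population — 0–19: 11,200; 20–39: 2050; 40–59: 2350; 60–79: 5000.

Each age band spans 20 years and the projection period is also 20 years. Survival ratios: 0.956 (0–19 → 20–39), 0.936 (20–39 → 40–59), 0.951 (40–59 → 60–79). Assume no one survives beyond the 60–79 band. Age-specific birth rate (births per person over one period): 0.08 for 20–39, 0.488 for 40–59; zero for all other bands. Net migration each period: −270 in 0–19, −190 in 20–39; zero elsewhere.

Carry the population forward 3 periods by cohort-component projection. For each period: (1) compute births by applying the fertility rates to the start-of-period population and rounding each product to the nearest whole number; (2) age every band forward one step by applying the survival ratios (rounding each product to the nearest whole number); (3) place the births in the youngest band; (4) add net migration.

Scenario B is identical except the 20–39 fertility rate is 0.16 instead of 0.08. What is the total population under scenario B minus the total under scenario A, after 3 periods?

Call the groups 1 to 4, youngest first.
Period 1.
Births: 2050 × 0.08 = 164 ; 2350 × 0.488 = 1147 ⇒ total 1311
Group 2: 11200 × 0.956 = 10707
Group 3: 2050 × 0.936 = 1919
Group 4: 2350 × 0.951 = 2235
Net migration: Group 1 − 270 → 1041; Group 2 − 190 → 10517
Population now: 0–19=1041, 20–39=10517, 40–59=1919, 60–79=2235
Period 2.
Births: 10517 × 0.08 = 841 ; 1919 × 0.488 = 936 ⇒ total 1777
Group 2: 1041 × 0.956 = 995
Group 3: 10517 × 0.936 = 9844
Group 4: 1919 × 0.951 = 1825
Net migration: Group 1 − 270 → 1507; Group 2 − 190 → 805
Population now: 0–19=1507, 20–39=805, 40–59=9844, 60–79=1825
Period 3.
Births: 805 × 0.08 = 64 ; 9844 × 0.488 = 4804 ⇒ total 4868
Group 2: 1507 × 0.956 = 1441
Group 3: 805 × 0.936 = 753
Group 4: 9844 × 0.951 = 9362
Net migration: Group 1 − 270 → 4598; Group 2 − 190 → 1251
Population now: 0–19=4598, 20–39=1251, 40–59=753, 60–79=9362
Scenario A total after 3 periods: 15964
Scenario B projection —
Period 1.
Births: 2050 × 0.16 = 328 ; 2350 × 0.488 = 1147 ⇒ total 1475
Group 2: 11200 × 0.956 = 10707
Group 3: 2050 × 0.936 = 1919
Group 4: 2350 × 0.951 = 2235
Net migration: Group 1 − 270 → 1205; Group 2 − 190 → 10517
Population now: 0–19=1205, 20–39=10517, 40–59=1919, 60–79=2235
Period 2.
Births: 10517 × 0.16 = 1683 ; 1919 × 0.488 = 936 ⇒ total 2619
Group 2: 1205 × 0.956 = 1152
Group 3: 10517 × 0.936 = 9844
Group 4: 1919 × 0.951 = 1825
Net migration: Group 1 − 270 → 2349; Group 2 − 190 → 962
Population now: 0–19=2349, 20–39=962, 40–59=9844, 60–79=1825
Period 3.
Births: 962 × 0.16 = 154 ; 9844 × 0.488 = 4804 ⇒ total 4958
Group 2: 2349 × 0.956 = 2246
Group 3: 962 × 0.936 = 900
Group 4: 9844 × 0.951 = 9362
Net migration: Group 1 − 270 → 4688; Group 2 − 190 → 2056
Population now: 0–19=4688, 20–39=2056, 40–59=900, 60–79=9362
Scenario B total after 3 periods: 17006
Difference B − A = 17006 − 15964 = 1042

1042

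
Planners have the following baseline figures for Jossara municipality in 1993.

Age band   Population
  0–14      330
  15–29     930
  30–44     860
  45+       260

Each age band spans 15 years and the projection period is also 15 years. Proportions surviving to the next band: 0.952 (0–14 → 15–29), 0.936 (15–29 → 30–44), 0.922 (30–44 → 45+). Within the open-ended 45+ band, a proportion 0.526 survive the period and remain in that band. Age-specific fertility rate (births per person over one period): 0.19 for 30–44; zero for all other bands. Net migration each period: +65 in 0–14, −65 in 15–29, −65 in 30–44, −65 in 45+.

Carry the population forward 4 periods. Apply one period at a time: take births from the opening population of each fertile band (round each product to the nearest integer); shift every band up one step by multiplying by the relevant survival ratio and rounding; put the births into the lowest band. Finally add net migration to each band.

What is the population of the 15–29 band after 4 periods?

27

Period 1.
Births: 860 * 0.19 = 163
15–29: 330 * 0.952 = 314
30–44: 930 * 0.936 = 870
45+: 860 * 0.922 + 260 * 0.526 = 793 + 137 = 930
Net migration: 0–14 + 65 → 228; 15–29 − 65 → 249; 30–44 − 65 → 805; 45+ − 65 → 865
→ [228, 249, 805, 865]
Period 2.
Births: 805 * 0.19 = 153
15–29: 228 * 0.952 = 217
30–44: 249 * 0.936 = 233
45+: 805 * 0.922 + 865 * 0.526 = 742 + 455 = 1197
Net migration: 0–14 + 65 → 218; 15–29 − 65 → 152; 30–44 − 65 → 168; 45+ − 65 → 1132
→ [218, 152, 168, 1132]
Period 3.
Births: 168 * 0.19 = 32
15–29: 218 * 0.952 = 208
30–44: 152 * 0.936 = 142
45+: 168 * 0.922 + 1132 * 0.526 = 155 + 595 = 750
Net migration: 0–14 + 65 → 97; 15–29 − 65 → 143; 30–44 − 65 → 77; 45+ − 65 → 685
→ [97, 143, 77, 685]
Period 4.
Births: 77 * 0.19 = 15
15–29: 97 * 0.952 = 92
30–44: 143 * 0.936 = 134
45+: 77 * 0.922 + 685 * 0.526 = 71 + 360 = 431
Net migration: 0–14 + 65 → 80; 15–29 − 65 → 27; 30–44 − 65 → 69; 45+ − 65 → 366
→ [80, 27, 69, 366]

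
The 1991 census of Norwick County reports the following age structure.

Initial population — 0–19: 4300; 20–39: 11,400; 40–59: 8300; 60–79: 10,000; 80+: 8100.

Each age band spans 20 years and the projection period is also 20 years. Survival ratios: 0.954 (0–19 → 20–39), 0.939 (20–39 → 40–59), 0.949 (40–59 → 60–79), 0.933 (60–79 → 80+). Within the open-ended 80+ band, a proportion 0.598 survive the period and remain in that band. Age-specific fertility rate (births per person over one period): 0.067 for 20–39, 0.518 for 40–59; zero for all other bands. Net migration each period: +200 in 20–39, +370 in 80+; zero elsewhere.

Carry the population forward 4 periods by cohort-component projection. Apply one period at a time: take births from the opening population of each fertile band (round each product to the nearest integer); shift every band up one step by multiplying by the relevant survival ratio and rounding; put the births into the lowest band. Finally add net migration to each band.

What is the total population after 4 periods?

30953

Call the groups 1 to 5, youngest first.
— Period 1 —
Births: 11400 × 0.067 = 764 ; 8300 × 0.518 = 4299 → total 5063
Group 2: 4300 × 0.954 = 4102
Group 3: 11400 × 0.939 = 10705
Group 4: 8300 × 0.949 = 7877
Group 5: 10000 × 0.933 + 8100 × 0.598 = 9330 + 4844 = 14174
Net migration: Group 2 + 200 → 4302; Group 5 + 370 → 14544
Giving 5063 / 4302 / 10705 / 7877 / 14544.
— Period 2 —
Births: 4302 × 0.067 = 288 ; 10705 × 0.518 = 5545 → total 5833
Group 2: 5063 × 0.954 = 4830
Group 3: 4302 × 0.939 = 4040
Group 4: 10705 × 0.949 = 10159
Group 5: 7877 × 0.933 + 14544 × 0.598 = 7349 + 8697 = 16046
Net migration: Group 2 + 200 → 5030; Group 5 + 370 → 16416
Giving 5833 / 5030 / 4040 / 10159 / 16416.
— Period 3 —
Births: 5030 × 0.067 = 337 ; 4040 × 0.518 = 2093 → total 2430
Group 2: 5833 × 0.954 = 5565
Group 3: 5030 × 0.939 = 4723
Group 4: 4040 × 0.949 = 3834
Group 5: 10159 × 0.933 + 16416 × 0.598 = 9478 + 9817 = 19295
Net migration: Group 2 + 200 → 5765; Group 5 + 370 → 19665
Giving 2430 / 5765 / 4723 / 3834 / 19665.
— Period 4 —
Births: 5765 × 0.067 = 386 ; 4723 × 0.518 = 2447 → total 2833
Group 2: 2430 × 0.954 = 2318
Group 3: 5765 × 0.939 = 5413
Group 4: 4723 × 0.949 = 4482
Group 5: 3834 × 0.933 + 19665 × 0.598 = 3577 + 11760 = 15337
Net migration: Group 2 + 200 → 2518; Group 5 + 370 → 15707
Giving 2833 / 2518 / 5413 / 4482 / 15707.
Total after period 4: 2833 + 2518 + 5413 + 4482 + 15707 = 30953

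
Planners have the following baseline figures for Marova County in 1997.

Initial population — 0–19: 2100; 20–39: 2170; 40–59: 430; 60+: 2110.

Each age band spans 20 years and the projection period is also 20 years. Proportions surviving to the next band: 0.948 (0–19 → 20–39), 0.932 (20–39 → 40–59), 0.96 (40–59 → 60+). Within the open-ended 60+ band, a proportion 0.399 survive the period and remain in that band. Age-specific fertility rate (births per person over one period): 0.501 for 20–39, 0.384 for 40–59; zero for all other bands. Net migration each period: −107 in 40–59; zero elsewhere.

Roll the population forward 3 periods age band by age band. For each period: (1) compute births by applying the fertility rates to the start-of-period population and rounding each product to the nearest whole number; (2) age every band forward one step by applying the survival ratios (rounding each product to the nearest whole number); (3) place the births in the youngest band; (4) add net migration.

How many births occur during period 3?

1267

After projecting period 1:
Births: 2170 × 0.501 = 1087  |  430 × 0.384 = 165 — total 1252
20–39: 2100 × 0.948 = 1991
40–59: 2170 × 0.932 = 2022
60+: 430 × 0.96 + 2110 × 0.399 = 413 + 842 = 1255
Net migration: 40–59 − 107 → 1915
End of period: [1252, 1991, 1915, 1255]
After projecting period 2:
Births: 1991 × 0.501 = 997  |  1915 × 0.384 = 735 — total 1732
20–39: 1252 × 0.948 = 1187
40–59: 1991 × 0.932 = 1856
60+: 1915 × 0.96 + 1255 × 0.399 = 1838 + 501 = 2339
Net migration: 40–59 − 107 → 1749
End of period: [1732, 1187, 1749, 2339]
After projecting period 3:
Births: 1187 × 0.501 = 595  |  1749 × 0.384 = 672 — total 1267
20–39: 1732 × 0.948 = 1642
40–59: 1187 × 0.932 = 1106
60+: 1749 × 0.96 + 2339 × 0.399 = 1679 + 933 = 2612
Net migration: 40–59 − 107 → 999
End of period: [1267, 1642, 999, 2612]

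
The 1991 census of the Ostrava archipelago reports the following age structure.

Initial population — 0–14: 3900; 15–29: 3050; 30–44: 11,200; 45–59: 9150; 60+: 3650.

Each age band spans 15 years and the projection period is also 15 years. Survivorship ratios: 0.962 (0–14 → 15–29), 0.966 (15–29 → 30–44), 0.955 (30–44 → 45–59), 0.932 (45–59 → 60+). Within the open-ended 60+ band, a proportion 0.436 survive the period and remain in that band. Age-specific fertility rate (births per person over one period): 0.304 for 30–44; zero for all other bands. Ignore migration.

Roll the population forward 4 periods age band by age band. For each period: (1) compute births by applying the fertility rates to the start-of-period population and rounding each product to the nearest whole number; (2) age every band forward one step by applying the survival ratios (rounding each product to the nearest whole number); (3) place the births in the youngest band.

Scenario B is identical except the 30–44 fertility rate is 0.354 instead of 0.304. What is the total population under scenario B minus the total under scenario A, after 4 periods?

1147

After projecting period 1:
Births: 11200 × 0.304 = 3405
15–29: 3900 × 0.962 = 3752
30–44: 3050 × 0.966 = 2946
45–59: 11200 × 0.955 = 10696
60+: 9150 × 0.932 + 3650 × 0.436 = 8528 + 1591 = 10119
→ [3405, 3752, 2946, 10696, 10119]
After projecting period 2:
Births: 2946 × 0.304 = 896
15–29: 3405 × 0.962 = 3276
30–44: 3752 × 0.966 = 3624
45–59: 2946 × 0.955 = 2813
60+: 10696 × 0.932 + 10119 × 0.436 = 9969 + 4412 = 14381
→ [896, 3276, 3624, 2813, 14381]
After projecting period 3:
Births: 3624 × 0.304 = 1102
15–29: 896 × 0.962 = 862
30–44: 3276 × 0.966 = 3165
45–59: 3624 × 0.955 = 3461
60+: 2813 × 0.932 + 14381 × 0.436 = 2622 + 6270 = 8892
→ [1102, 862, 3165, 3461, 8892]
After projecting period 4:
Births: 3165 × 0.304 = 962
15–29: 1102 × 0.962 = 1060
30–44: 862 × 0.966 = 833
45–59: 3165 × 0.955 = 3023
60+: 3461 × 0.932 + 8892 × 0.436 = 3226 + 3877 = 7103
→ [962, 1060, 833, 3023, 7103]
Scenario A total after 4 periods: 12981
Scenario B projection —
After projecting period 1:
Births: 11200 × 0.354 = 3965
15–29: 3900 × 0.962 = 3752
30–44: 3050 × 0.966 = 2946
45–59: 11200 × 0.955 = 10696
60+: 9150 × 0.932 + 3650 × 0.436 = 8528 + 1591 = 10119
→ [3965, 3752, 2946, 10696, 10119]
After projecting period 2:
Births: 2946 × 0.354 = 1043
15–29: 3965 × 0.962 = 3814
30–44: 3752 × 0.966 = 3624
45–59: 2946 × 0.955 = 2813
60+: 10696 × 0.932 + 10119 × 0.436 = 9969 + 4412 = 14381
→ [1043, 3814, 3624, 2813, 14381]
After projecting period 3:
Births: 3624 × 0.354 = 1283
15–29: 1043 × 0.962 = 1003
30–44: 3814 × 0.966 = 3684
45–59: 3624 × 0.955 = 3461
60+: 2813 × 0.932 + 14381 × 0.436 = 2622 + 6270 = 8892
→ [1283, 1003, 3684, 3461, 8892]
After projecting period 4:
Births: 3684 × 0.354 = 1304
15–29: 1283 × 0.962 = 1234
30–44: 1003 × 0.966 = 969
45–59: 3684 × 0.955 = 3518
60+: 3461 × 0.932 + 8892 × 0.436 = 3226 + 3877 = 7103
→ [1304, 1234, 969, 3518, 7103]
Scenario B total after 4 periods: 14128
Difference B − A = 14128 − 12981 = 1147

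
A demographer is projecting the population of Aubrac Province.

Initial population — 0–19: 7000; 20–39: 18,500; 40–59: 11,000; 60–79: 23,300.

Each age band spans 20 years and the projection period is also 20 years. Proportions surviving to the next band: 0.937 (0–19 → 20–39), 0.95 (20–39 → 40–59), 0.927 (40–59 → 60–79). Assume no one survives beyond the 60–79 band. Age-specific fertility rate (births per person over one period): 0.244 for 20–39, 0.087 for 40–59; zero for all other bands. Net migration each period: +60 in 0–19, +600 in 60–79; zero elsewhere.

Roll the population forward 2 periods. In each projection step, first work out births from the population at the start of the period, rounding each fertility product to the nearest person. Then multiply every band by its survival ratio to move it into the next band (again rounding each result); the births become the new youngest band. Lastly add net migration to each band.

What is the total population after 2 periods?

31495

After projecting period 1:
Births: 18500 × 0.244 = 4514, 11000 × 0.087 = 957 — total 5471
20–39: 7000 × 0.937 = 6559
40–59: 18500 × 0.95 = 17575
60–79: 11000 × 0.927 = 10197
Net migration: 0–19 + 60 → 5531; 60–79 + 600 → 10797
Population now: 0–19=5531, 20–39=6559, 40–59=17575, 60–79=10797
After projecting period 2:
Births: 6559 × 0.244 = 1600, 17575 × 0.087 = 1529 — total 3129
20–39: 5531 × 0.937 = 5183
40–59: 6559 × 0.95 = 6231
60–79: 17575 × 0.927 = 16292
Net migration: 0–19 + 60 → 3189; 60–79 + 600 → 16892
Population now: 0–19=3189, 20–39=5183, 40–59=6231, 60–79=16892
Total after period 2: 3189 + 5183 + 6231 + 16892 = 31495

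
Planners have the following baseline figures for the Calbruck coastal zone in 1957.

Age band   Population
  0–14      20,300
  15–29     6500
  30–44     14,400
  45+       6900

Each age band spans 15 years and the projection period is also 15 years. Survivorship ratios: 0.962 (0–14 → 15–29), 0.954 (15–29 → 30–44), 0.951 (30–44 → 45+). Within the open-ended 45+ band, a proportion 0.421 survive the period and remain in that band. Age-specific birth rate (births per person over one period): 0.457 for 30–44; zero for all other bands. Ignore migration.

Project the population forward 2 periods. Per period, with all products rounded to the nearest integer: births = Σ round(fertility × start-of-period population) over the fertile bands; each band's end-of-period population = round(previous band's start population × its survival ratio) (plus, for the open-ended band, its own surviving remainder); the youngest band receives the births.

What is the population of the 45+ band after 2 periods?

12885

(Groups numbered youngest = 1 to oldest = 4.)
Period 1.
Births: 14400 * 0.457 = 6581
Group 2: 20300 * 0.962 = 19529
Group 3: 6500 * 0.954 = 6201
Group 4: 14400 * 0.951 + 6900 * 0.421 = 13694 + 2905 = 16599
End of period: [6581, 19529, 6201, 16599]
Period 2.
Births: 6201 * 0.457 = 2834
Group 2: 6581 * 0.962 = 6331
Group 3: 19529 * 0.954 = 18631
Group 4: 6201 * 0.951 + 16599 * 0.421 = 5897 + 6988 = 12885
End of period: [2834, 6331, 18631, 12885]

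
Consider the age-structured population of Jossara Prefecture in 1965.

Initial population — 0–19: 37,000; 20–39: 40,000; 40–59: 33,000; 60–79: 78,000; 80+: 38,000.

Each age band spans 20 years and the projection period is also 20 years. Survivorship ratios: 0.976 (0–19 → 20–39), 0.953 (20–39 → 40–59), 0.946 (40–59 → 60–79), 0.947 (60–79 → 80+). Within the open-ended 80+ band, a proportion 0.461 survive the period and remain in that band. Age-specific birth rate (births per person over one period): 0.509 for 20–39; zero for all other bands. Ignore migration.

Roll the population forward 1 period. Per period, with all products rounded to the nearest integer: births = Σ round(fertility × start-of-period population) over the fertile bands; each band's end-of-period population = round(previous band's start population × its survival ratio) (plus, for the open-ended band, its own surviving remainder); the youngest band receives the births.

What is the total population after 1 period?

Numbering the groups 1..5 from youngest to oldest:
Period 1.
Births: 40000 × 0.509 = 20360
Group 2: 37000 × 0.976 = 36112
Group 3: 40000 × 0.953 = 38120
Group 4: 33000 × 0.946 = 31218
Group 5: 78000 × 0.947 + 38000 × 0.461 = 73866 + 17518 = 91384
Giving 20360 / 36112 / 38120 / 31218 / 91384.
Total after period 1: 20360 + 36112 + 38120 + 31218 + 91384 = 217194

217194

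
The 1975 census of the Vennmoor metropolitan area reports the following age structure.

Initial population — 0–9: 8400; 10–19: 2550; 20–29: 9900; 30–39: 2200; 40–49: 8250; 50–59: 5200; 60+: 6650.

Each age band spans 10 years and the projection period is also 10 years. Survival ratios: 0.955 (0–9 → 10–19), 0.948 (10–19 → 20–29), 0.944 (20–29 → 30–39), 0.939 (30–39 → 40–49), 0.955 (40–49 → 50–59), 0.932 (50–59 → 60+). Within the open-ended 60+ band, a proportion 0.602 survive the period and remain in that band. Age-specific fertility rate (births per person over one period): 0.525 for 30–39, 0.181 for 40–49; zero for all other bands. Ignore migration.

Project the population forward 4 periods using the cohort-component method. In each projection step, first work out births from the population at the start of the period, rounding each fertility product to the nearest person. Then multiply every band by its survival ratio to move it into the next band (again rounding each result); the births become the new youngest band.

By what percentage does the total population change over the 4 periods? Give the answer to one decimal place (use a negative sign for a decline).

-16.2

Let band 1 be 0–9 through band 7 = 60+.
Period 1.
Births: 2200 × 0.525 = 1155  |  8250 × 0.181 = 1493 → total 2648
Band 2: 8400 × 0.955 = 8022
Band 3: 2550 × 0.948 = 2417
Band 4: 9900 × 0.944 = 9346
Band 5: 2200 × 0.939 = 2066
Band 6: 8250 × 0.955 = 7879
Band 7: 5200 × 0.932 + 6650 × 0.602 = 4846 + 4003 = 8849
Population now: 0–9=2648, 10–19=8022, 20–29=2417, 30–39=9346, 40–49=2066, 50–59=7879, 60+=8849
Period 2.
Births: 9346 × 0.525 = 4907  |  2066 × 0.181 = 374 → total 5281
Band 2: 2648 × 0.955 = 2529
Band 3: 8022 × 0.948 = 7605
Band 4: 2417 × 0.944 = 2282
Band 5: 9346 × 0.939 = 8776
Band 6: 2066 × 0.955 = 1973
Band 7: 7879 × 0.932 + 8849 × 0.602 = 7343 + 5327 = 12670
Population now: 0–9=5281, 10–19=2529, 20–29=7605, 30–39=2282, 40–49=8776, 50–59=1973, 60+=12670
Period 3.
Births: 2282 × 0.525 = 1198  |  8776 × 0.181 = 1588 → total 2786
Band 2: 5281 × 0.955 = 5043
Band 3: 2529 × 0.948 = 2397
Band 4: 7605 × 0.944 = 7179
Band 5: 2282 × 0.939 = 2143
Band 6: 8776 × 0.955 = 8381
Band 7: 1973 × 0.932 + 12670 × 0.602 = 1839 + 7627 = 9466
Population now: 0–9=2786, 10–19=5043, 20–29=2397, 30–39=7179, 40–49=2143, 50–59=8381, 60+=9466
Period 4.
Births: 7179 × 0.525 = 3769  |  2143 × 0.181 = 388 → total 4157
Band 2: 2786 × 0.955 = 2661
Band 3: 5043 × 0.948 = 4781
Band 4: 2397 × 0.944 = 2263
Band 5: 7179 × 0.939 = 6741
Band 6: 2143 × 0.955 = 2047
Band 7: 8381 × 0.932 + 9466 × 0.602 = 7811 + 5699 = 13510
Population now: 0–9=4157, 10–19=2661, 20–29=4781, 30–39=2263, 40–49=6741, 50–59=2047, 60+=13510
Total: 43150 → 36160; change = -6990; percentage change = -16.2%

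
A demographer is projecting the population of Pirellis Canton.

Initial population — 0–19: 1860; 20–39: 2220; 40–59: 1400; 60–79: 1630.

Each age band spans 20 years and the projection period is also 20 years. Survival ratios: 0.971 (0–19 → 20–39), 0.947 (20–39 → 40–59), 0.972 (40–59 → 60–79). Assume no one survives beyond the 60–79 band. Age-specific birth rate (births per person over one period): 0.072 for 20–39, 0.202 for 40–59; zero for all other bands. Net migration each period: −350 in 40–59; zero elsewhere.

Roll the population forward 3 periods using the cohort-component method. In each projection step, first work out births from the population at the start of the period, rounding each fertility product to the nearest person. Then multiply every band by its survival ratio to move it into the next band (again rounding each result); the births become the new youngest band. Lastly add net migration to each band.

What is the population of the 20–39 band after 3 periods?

[period 1]
Births: 2220 × 0.072 = 160, 1400 × 0.202 = 283 — total 443
20–39: 1860 × 0.971 = 1806
40–59: 2220 × 0.947 = 2102
60–79: 1400 × 0.972 = 1361
Net migration: 40–59 − 350 → 1752
Giving 443 / 1806 / 1752 / 1361.
[period 2]
Births: 1806 × 0.072 = 130, 1752 × 0.202 = 354 — total 484
20–39: 443 × 0.971 = 430
40–59: 1806 × 0.947 = 1710
60–79: 1752 × 0.972 = 1703
Net migration: 40–59 − 350 → 1360
Giving 484 / 430 / 1360 / 1703.
[period 3]
Births: 430 × 0.072 = 31, 1360 × 0.202 = 275 — total 306
20–39: 484 × 0.971 = 470
40–59: 430 × 0.947 = 407
60–79: 1360 × 0.972 = 1322
Net migration: 40–59 − 350 → 57
Giving 306 / 470 / 57 / 1322.

470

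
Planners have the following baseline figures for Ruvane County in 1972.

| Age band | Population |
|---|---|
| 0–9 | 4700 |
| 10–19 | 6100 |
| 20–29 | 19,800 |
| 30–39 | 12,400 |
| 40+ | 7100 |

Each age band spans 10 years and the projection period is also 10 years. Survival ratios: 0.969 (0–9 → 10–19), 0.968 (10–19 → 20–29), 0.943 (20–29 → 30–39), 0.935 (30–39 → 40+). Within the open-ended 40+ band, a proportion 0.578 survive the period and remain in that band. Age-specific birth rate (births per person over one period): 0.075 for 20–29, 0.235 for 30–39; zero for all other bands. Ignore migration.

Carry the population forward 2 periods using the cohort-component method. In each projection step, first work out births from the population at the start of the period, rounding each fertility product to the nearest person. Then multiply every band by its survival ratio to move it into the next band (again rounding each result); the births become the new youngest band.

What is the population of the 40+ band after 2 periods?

26530

Call the groups 1 to 5, youngest first.
Period 1.
Births: 19800 × 0.075 = 1485, 12400 × 0.235 = 2914 → total 4399
Group 2: 4700 × 0.969 = 4554
Group 3: 6100 × 0.968 = 5905
Group 4: 19800 × 0.943 = 18671
Group 5: 12400 × 0.935 + 7100 × 0.578 = 11594 + 4104 = 15698
End of period: [4399, 4554, 5905, 18671, 15698]
Period 2.
Births: 5905 × 0.075 = 443, 18671 × 0.235 = 4388 → total 4831
Group 2: 4399 × 0.969 = 4263
Group 3: 4554 × 0.968 = 4408
Group 4: 5905 × 0.943 = 5568
Group 5: 18671 × 0.935 + 15698 × 0.578 = 17457 + 9073 = 26530
End of period: [4831, 4263, 4408, 5568, 26530]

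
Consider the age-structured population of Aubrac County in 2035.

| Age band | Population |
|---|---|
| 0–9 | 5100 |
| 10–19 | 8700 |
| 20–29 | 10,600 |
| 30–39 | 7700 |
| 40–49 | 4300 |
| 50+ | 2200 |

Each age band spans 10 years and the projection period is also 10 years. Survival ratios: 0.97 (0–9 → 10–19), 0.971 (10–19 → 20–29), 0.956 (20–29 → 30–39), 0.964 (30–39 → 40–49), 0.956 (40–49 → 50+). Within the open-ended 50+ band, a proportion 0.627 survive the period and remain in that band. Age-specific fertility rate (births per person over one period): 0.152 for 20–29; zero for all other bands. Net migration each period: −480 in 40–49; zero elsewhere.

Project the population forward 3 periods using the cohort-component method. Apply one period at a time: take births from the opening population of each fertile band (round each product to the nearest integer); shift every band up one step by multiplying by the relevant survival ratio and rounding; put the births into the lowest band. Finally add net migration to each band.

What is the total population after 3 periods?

30591

Let band 1 be 0–9 through band 6 = 50+.
Period 1.
Births: 10600 × 0.152 = 1611
Band 2: 5100 × 0.97 = 4947
Band 3: 8700 × 0.971 = 8448
Band 4: 10600 × 0.956 = 10134
Band 5: 7700 × 0.964 = 7423
Band 6: 4300 × 0.956 + 2200 × 0.627 = 4111 + 1379 = 5490
Net migration: Band 5 − 480 → 6943
→ [1611, 4947, 8448, 10134, 6943, 5490]
Period 2.
Births: 8448 × 0.152 = 1284
Band 2: 1611 × 0.97 = 1563
Band 3: 4947 × 0.971 = 4804
Band 4: 8448 × 0.956 = 8076
Band 5: 10134 × 0.964 = 9769
Band 6: 6943 × 0.956 + 5490 × 0.627 = 6638 + 3442 = 10080
Net migration: Band 5 − 480 → 9289
→ [1284, 1563, 4804, 8076, 9289, 10080]
Period 3.
Births: 4804 × 0.152 = 730
Band 2: 1284 × 0.97 = 1245
Band 3: 1563 × 0.971 = 1518
Band 4: 4804 × 0.956 = 4593
Band 5: 8076 × 0.964 = 7785
Band 6: 9289 × 0.956 + 10080 × 0.627 = 8880 + 6320 = 15200
Net migration: Band 5 − 480 → 7305
→ [730, 1245, 1518, 4593, 7305, 15200]
Total after period 3: 730 + 1245 + 1518 + 4593 + 7305 + 15200 = 30591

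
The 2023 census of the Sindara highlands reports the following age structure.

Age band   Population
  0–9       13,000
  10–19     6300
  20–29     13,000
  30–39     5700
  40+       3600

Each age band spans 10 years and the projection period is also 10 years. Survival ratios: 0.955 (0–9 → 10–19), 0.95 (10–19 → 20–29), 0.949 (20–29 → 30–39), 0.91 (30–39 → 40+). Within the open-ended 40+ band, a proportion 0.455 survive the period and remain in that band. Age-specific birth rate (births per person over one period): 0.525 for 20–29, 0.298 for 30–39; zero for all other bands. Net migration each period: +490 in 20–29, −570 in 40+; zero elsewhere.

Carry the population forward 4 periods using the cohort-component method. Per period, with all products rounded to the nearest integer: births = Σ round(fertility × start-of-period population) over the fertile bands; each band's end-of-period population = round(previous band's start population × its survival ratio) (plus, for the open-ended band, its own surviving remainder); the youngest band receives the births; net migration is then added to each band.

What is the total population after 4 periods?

(Bands numbered youngest = 1 to oldest = 5.)
Period 1.
Births: 13000 × 0.525 = 6825 ; 5700 × 0.298 = 1699 → total 8524
Band 2: 13000 × 0.955 = 12415
Band 3: 6300 × 0.95 = 5985
Band 4: 13000 × 0.949 = 12337
Band 5: 5700 × 0.91 + 3600 × 0.455 = 5187 + 1638 = 6825
Net migration: Band 3 + 490 → 6475; Band 5 − 570 → 6255
End of period: [8524, 12415, 6475, 12337, 6255]
Period 2.
Births: 6475 × 0.525 = 3399 ; 12337 × 0.298 = 3676 → total 7075
Band 2: 8524 × 0.955 = 8140
Band 3: 12415 × 0.95 = 11794
Band 4: 6475 × 0.949 = 6145
Band 5: 12337 × 0.91 + 6255 × 0.455 = 11227 + 2846 = 14073
Net migration: Band 3 + 490 → 12284; Band 5 − 570 → 13503
End of period: [7075, 8140, 12284, 6145, 13503]
Period 3.
Births: 12284 × 0.525 = 6449 ; 6145 × 0.298 = 1831 → total 8280
Band 2: 7075 × 0.955 = 6757
Band 3: 8140 × 0.95 = 7733
Band 4: 12284 × 0.949 = 11658
Band 5: 6145 × 0.91 + 13503 × 0.455 = 5592 + 6144 = 11736
Net migration: Band 3 + 490 → 8223; Band 5 − 570 → 11166
End of period: [8280, 6757, 8223, 11658, 11166]
Period 4.
Births: 8223 × 0.525 = 4317 ; 11658 × 0.298 = 3474 → total 7791
Band 2: 8280 × 0.955 = 7907
Band 3: 6757 × 0.95 = 6419
Band 4: 8223 × 0.949 = 7804
Band 5: 11658 × 0.91 + 11166 × 0.455 = 10609 + 5081 = 15690
Net migration: Band 3 + 490 → 6909; Band 5 − 570 → 15120
End of period: [7791, 7907, 6909, 7804, 15120]
Total after period 4: 7791 + 7907 + 6909 + 7804 + 15120 = 45531

45531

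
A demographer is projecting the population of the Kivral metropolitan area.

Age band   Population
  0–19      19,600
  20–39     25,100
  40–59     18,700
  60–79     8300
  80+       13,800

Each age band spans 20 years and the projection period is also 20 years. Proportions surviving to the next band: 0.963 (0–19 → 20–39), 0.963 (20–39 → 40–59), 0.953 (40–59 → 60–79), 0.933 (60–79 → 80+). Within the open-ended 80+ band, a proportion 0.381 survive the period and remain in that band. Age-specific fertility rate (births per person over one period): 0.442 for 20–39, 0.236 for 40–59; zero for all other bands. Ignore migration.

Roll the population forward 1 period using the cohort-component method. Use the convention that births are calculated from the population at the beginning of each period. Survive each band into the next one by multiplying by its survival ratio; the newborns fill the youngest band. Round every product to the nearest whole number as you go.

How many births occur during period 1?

After projecting period 1:
Births: 25100 × 0.442 = 11094, 18700 × 0.236 = 4413 → 15507
20–39: 19600 × 0.963 = 18875
40–59: 25100 × 0.963 = 24171
60–79: 18700 × 0.953 = 17821
80+: 8300 × 0.933 + 13800 × 0.381 = 7744 + 5258 = 13002
End of period: [15507, 18875, 24171, 17821, 13002]

15507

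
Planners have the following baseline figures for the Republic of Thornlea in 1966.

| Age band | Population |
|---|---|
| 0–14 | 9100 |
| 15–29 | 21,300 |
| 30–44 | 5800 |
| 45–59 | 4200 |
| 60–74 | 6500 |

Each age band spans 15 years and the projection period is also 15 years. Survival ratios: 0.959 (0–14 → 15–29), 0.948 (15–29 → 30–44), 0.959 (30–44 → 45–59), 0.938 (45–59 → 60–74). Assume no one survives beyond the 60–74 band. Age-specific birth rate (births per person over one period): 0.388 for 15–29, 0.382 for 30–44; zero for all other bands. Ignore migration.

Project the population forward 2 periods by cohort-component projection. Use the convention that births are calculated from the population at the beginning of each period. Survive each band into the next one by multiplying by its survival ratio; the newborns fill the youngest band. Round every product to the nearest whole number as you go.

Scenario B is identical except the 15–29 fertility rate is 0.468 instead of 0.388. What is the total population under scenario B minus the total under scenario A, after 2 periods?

Call the bands 1 to 5, youngest first.
[period 1]
Births: 21300 * 0.388 = 8264, 5800 * 0.382 = 2216 → total 10480
Band 2: 9100 * 0.959 = 8727
Band 3: 21300 * 0.948 = 20192
Band 4: 5800 * 0.959 = 5562
Band 5: 4200 * 0.938 = 3940
Giving 10480 / 8727 / 20192 / 5562 / 3940.
[period 2]
Births: 8727 * 0.388 = 3386, 20192 * 0.382 = 7713 → total 11099
Band 2: 10480 * 0.959 = 10050
Band 3: 8727 * 0.948 = 8273
Band 4: 20192 * 0.959 = 19364
Band 5: 5562 * 0.938 = 5217
Giving 11099 / 10050 / 8273 / 19364 / 5217.
Scenario A total after 2 periods: 54003
Scenario B projection —
[period 1]
Births: 21300 * 0.468 = 9968, 5800 * 0.382 = 2216 → total 12184
Band 2: 9100 * 0.959 = 8727
Band 3: 21300 * 0.948 = 20192
Band 4: 5800 * 0.959 = 5562
Band 5: 4200 * 0.938 = 3940
Giving 12184 / 8727 / 20192 / 5562 / 3940.
[period 2]
Births: 8727 * 0.468 = 4084, 20192 * 0.382 = 7713 → total 11797
Band 2: 12184 * 0.959 = 11684
Band 3: 8727 * 0.948 = 8273
Band 4: 20192 * 0.959 = 19364
Band 5: 5562 * 0.938 = 5217
Giving 11797 / 11684 / 8273 / 19364 / 5217.
Scenario B total after 2 periods: 56335
Difference B − A = 56335 − 54003 = 2332

2332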